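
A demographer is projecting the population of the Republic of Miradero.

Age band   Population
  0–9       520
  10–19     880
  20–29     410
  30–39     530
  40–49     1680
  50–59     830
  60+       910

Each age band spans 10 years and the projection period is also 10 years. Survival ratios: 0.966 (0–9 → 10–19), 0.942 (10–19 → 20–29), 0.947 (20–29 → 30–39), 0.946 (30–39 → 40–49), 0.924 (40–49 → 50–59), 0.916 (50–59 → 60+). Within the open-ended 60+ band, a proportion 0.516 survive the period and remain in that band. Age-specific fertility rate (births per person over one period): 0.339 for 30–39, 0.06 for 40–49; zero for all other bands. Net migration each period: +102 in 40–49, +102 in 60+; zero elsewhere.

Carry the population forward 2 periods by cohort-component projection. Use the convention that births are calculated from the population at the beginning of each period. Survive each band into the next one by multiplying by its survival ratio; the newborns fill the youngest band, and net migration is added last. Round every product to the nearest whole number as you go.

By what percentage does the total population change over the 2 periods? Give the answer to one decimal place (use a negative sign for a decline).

— Period 1 —
Births: 530 × 0.339 = 180  |  1680 × 0.06 = 101 → 281
10–19: 520 × 0.966 = 502
20–29: 880 × 0.942 = 829
30–39: 410 × 0.947 = 388
40–49: 530 × 0.946 = 501
50–59: 1680 × 0.924 = 1552
60+: 830 × 0.916 + 910 × 0.516 = 760 + 470 = 1230
Net migration: 40–49 + 102 → 603; 60+ + 102 → 1332
End of period: [281, 502, 829, 388, 603, 1552, 1332]
— Period 2 —
Births: 388 × 0.339 = 132  |  603 × 0.06 = 36 → 168
10–19: 281 × 0.966 = 271
20–29: 502 × 0.942 = 473
30–39: 829 × 0.947 = 785
40–49: 388 × 0.946 = 367
50–59: 603 × 0.924 = 557
60+: 1552 × 0.916 + 1332 × 0.516 = 1422 + 687 = 2109
Net migration: 40–49 + 102 → 469; 60+ + 102 → 2211
End of period: [168, 271, 473, 785, 469, 557, 2211]
Total: 5760 → 4934; change = -826; percentage change = -14.3%

-14.3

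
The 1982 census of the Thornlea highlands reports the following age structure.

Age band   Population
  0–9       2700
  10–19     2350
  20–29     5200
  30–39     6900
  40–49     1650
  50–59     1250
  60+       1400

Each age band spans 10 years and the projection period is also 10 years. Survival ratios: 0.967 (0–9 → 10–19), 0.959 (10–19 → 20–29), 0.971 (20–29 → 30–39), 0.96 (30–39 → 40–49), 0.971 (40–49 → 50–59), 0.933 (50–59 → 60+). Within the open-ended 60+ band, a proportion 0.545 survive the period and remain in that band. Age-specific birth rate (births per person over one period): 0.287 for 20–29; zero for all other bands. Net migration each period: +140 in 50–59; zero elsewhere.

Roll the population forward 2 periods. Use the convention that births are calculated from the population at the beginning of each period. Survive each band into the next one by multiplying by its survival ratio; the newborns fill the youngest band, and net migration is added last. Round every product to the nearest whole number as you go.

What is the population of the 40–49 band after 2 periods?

Let band 1 be 0–9 through band 7 = 60+.
Period 1:
Births: 5200 × 0.287 = 1492
Band 2: 2700 × 0.967 = 2611
Band 3: 2350 × 0.959 = 2254
Band 4: 5200 × 0.971 = 5049
Band 5: 6900 × 0.96 = 6624
Band 6: 1650 × 0.971 = 1602
Band 7: 1250 × 0.933 + 1400 × 0.545 = 1166 + 763 = 1929
Net migration: Band 6 + 140 → 1742
End of period: [1492, 2611, 2254, 5049, 6624, 1742, 1929]
Period 2:
Births: 2254 × 0.287 = 647
Band 2: 1492 × 0.967 = 1443
Band 3: 2611 × 0.959 = 2504
Band 4: 2254 × 0.971 = 2189
Band 5: 5049 × 0.96 = 4847
Band 6: 6624 × 0.971 = 6432
Band 7: 1742 × 0.933 + 1929 × 0.545 = 1625 + 1051 = 2676
Net migration: Band 6 + 140 → 6572
End of period: [647, 1443, 2504, 2189, 4847, 6572, 2676]

4847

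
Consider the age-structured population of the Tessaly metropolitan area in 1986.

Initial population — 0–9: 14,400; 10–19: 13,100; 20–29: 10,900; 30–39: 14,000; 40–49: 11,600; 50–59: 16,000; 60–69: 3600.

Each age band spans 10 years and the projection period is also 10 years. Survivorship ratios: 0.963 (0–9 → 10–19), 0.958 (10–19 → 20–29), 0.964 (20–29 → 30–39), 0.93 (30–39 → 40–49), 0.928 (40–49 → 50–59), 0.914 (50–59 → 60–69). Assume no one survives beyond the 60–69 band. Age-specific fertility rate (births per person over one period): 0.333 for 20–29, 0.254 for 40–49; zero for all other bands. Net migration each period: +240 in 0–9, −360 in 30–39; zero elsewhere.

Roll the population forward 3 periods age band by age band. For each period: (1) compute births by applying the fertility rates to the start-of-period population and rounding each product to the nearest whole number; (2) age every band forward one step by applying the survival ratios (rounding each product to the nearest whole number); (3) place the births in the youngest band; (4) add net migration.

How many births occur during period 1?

After projecting period 1:
Births: 10900 * 0.333 = 3630, 11600 * 0.254 = 2946 → 6576
10–19: 14400 * 0.963 = 13867
20–29: 13100 * 0.958 = 12550
30–39: 10900 * 0.964 = 10508
40–49: 14000 * 0.93 = 13020
50–59: 11600 * 0.928 = 10765
60–69: 16000 * 0.914 = 14624
Net migration: 0–9 + 240 → 6816; 30–39 − 360 → 10148
→ [6816, 13867, 12550, 10148, 13020, 10765, 14624]

6576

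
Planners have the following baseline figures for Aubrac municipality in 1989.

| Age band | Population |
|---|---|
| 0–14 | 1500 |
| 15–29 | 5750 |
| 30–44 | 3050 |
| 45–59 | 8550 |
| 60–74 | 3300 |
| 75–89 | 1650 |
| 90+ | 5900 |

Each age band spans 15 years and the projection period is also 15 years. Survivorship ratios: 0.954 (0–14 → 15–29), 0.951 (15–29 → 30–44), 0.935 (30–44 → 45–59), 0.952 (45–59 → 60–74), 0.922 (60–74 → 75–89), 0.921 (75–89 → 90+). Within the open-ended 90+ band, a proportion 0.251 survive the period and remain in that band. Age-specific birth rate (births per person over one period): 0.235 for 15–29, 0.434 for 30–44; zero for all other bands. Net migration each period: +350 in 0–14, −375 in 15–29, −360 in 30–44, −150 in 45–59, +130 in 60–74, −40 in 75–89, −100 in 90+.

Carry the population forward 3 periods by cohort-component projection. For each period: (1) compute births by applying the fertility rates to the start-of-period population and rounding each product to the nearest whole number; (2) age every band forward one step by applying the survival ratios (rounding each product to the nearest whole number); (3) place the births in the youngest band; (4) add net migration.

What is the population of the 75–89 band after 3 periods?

2451

Let group 1 be 0–14 through group 7 = 90+.
[period 1]
Births: 5750 × 0.235 = 1351, 3050 × 0.434 = 1324 ⇒ total 2675
Group 2: 1500 × 0.954 = 1431
Group 3: 5750 × 0.951 = 5468
Group 4: 3050 × 0.935 = 2852
Group 5: 8550 × 0.952 = 8140
Group 6: 3300 × 0.922 = 3043
Group 7: 1650 × 0.921 + 5900 × 0.251 = 1520 + 1481 = 3001
Net migration: Group 1 + 350 → 3025; Group 2 − 375 → 1056; Group 3 − 360 → 5108; Group 4 − 150 → 2702; Group 5 + 130 → 8270; Group 6 − 40 → 3003; Group 7 − 100 → 2901
Giving 3025 / 1056 / 5108 / 2702 / 8270 / 3003 / 2901.
[period 2]
Births: 1056 × 0.235 = 248, 5108 × 0.434 = 2217 ⇒ total 2465
Group 2: 3025 × 0.954 = 2886
Group 3: 1056 × 0.951 = 1004
Group 4: 5108 × 0.935 = 4776
Group 5: 2702 × 0.952 = 2572
Group 6: 8270 × 0.922 = 7625
Group 7: 3003 × 0.921 + 2901 × 0.251 = 2766 + 728 = 3494
Net migration: Group 1 + 350 → 2815; Group 2 − 375 → 2511; Group 3 − 360 → 644; Group 4 − 150 → 4626; Group 5 + 130 → 2702; Group 6 − 40 → 7585; Group 7 − 100 → 3394
Giving 2815 / 2511 / 644 / 4626 / 2702 / 7585 / 3394.
[period 3]
Births: 2511 × 0.235 = 590, 644 × 0.434 = 279 ⇒ total 869
Group 2: 2815 × 0.954 = 2686
Group 3: 2511 × 0.951 = 2388
Group 4: 644 × 0.935 = 602
Group 5: 4626 × 0.952 = 4404
Group 6: 2702 × 0.922 = 2491
Group 7: 7585 × 0.921 + 3394 × 0.251 = 6986 + 852 = 7838
Net migration: Group 1 + 350 → 1219; Group 2 − 375 → 2311; Group 3 − 360 → 2028; Group 4 − 150 → 452; Group 5 + 130 → 4534; Group 6 − 40 → 2451; Group 7 − 100 → 7738
Giving 1219 / 2311 / 2028 / 452 / 4534 / 2451 / 7738.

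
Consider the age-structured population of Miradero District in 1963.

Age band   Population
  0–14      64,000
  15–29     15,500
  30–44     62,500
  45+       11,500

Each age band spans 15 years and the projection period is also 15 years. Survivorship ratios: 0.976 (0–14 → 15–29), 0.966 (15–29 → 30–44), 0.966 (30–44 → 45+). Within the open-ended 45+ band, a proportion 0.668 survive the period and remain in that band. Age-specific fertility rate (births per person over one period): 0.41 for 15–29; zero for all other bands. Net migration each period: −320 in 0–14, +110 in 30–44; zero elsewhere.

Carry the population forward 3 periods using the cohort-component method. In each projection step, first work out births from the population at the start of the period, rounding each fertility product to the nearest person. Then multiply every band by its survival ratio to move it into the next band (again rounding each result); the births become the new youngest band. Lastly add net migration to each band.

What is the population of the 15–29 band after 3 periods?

Period 1.
Births: 15500 * 0.41 = 6355
15–29: 64000 * 0.976 = 62464
30–44: 15500 * 0.966 = 14973
45+: 62500 * 0.966 + 11500 * 0.668 = 60375 + 7682 = 68057
Net migration: 0–14 − 320 → 6035; 30–44 + 110 → 15083
→ [6035, 62464, 15083, 68057]
Period 2.
Births: 62464 * 0.41 = 25610
15–29: 6035 * 0.976 = 5890
30–44: 62464 * 0.966 = 60340
45+: 15083 * 0.966 + 68057 * 0.668 = 14570 + 45462 = 60032
Net migration: 0–14 − 320 → 25290; 30–44 + 110 → 60450
→ [25290, 5890, 60450, 60032]
Period 3.
Births: 5890 * 0.41 = 2415
15–29: 25290 * 0.976 = 24683
30–44: 5890 * 0.966 = 5690
45+: 60450 * 0.966 + 60032 * 0.668 = 58395 + 40101 = 98496
Net migration: 0–14 − 320 → 2095; 30–44 + 110 → 5800
→ [2095, 24683, 5800, 98496]

24683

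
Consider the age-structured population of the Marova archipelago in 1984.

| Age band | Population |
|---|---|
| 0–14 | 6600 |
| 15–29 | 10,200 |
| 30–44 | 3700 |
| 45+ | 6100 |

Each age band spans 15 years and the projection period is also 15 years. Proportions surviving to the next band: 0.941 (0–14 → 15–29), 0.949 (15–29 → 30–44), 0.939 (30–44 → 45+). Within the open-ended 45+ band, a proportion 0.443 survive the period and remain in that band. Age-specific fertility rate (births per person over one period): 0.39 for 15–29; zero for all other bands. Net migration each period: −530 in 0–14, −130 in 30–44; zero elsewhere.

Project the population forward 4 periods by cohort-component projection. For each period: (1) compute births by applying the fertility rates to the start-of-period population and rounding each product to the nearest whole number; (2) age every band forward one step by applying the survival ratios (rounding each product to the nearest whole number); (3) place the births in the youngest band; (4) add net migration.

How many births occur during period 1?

3978

[period 1]
Births: 10200 × 0.39 = 3978
15–29: 6600 × 0.941 = 6211
30–44: 10200 × 0.949 = 9680
45+: 3700 × 0.939 + 6100 × 0.443 = 3474 + 2702 = 6176
Net migration: 0–14 − 530 → 3448; 30–44 − 130 → 9550
Giving 3448 / 6211 / 9550 / 6176.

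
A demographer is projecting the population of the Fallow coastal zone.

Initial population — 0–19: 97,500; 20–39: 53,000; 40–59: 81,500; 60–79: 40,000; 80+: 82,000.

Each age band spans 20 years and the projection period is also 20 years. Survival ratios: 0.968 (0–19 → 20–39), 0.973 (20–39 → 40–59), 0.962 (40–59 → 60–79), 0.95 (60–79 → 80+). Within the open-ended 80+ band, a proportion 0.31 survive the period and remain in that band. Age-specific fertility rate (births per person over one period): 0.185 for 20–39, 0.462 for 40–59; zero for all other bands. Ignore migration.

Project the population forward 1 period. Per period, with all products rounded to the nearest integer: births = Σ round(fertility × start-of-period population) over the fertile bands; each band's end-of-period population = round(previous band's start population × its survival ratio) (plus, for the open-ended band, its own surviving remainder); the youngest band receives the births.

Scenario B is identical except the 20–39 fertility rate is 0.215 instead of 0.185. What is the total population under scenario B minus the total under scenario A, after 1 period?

Call the bands 1 to 5, youngest first.
[period 1]
Births: 53000 × 0.185 = 9805, 81500 × 0.462 = 37653 — total 47458
Band 2: 97500 × 0.968 = 94380
Band 3: 53000 × 0.973 = 51569
Band 4: 81500 × 0.962 = 78403
Band 5: 40000 × 0.95 + 82000 × 0.31 = 38000 + 25420 = 63420
→ [47458, 94380, 51569, 78403, 63420]
Scenario A total after 1 period: 335230
Scenario B projection —
[period 1]
Births: 53000 × 0.215 = 11395, 81500 × 0.462 = 37653 — total 49048
Band 2: 97500 × 0.968 = 94380
Band 3: 53000 × 0.973 = 51569
Band 4: 81500 × 0.962 = 78403
Band 5: 40000 × 0.95 + 82000 × 0.31 = 38000 + 25420 = 63420
→ [49048, 94380, 51569, 78403, 63420]
Scenario B total after 1 period: 336820
Difference B − A = 336820 − 335230 = 1590

1590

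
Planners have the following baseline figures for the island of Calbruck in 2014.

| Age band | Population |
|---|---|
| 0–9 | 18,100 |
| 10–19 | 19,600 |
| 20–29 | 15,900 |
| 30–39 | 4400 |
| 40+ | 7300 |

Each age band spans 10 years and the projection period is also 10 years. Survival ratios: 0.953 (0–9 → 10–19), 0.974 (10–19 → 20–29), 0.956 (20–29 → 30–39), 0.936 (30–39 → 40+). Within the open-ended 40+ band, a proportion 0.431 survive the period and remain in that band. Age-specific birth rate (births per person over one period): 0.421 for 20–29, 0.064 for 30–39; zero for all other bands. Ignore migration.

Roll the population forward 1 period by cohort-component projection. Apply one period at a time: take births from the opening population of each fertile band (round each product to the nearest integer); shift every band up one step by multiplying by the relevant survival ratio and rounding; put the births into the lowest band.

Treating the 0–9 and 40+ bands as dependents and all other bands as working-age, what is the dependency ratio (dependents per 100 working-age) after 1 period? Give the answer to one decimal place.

After projecting period 1:
Births: 15900 * 0.421 = 6694  |  4400 * 0.064 = 282 ⇒ total 6976
10–19: 18100 * 0.953 = 17249
20–29: 19600 * 0.974 = 19090
30–39: 15900 * 0.956 = 15200
40+: 4400 * 0.936 + 7300 * 0.431 = 4118 + 3146 = 7264
End of period: [6976, 17249, 19090, 15200, 7264]
Dependents (band 0–9 + band 40+) = 6976 + 7264 = 14240; working-age = 51539; ratio = 14240/51539 × 100 = 27.6

27.6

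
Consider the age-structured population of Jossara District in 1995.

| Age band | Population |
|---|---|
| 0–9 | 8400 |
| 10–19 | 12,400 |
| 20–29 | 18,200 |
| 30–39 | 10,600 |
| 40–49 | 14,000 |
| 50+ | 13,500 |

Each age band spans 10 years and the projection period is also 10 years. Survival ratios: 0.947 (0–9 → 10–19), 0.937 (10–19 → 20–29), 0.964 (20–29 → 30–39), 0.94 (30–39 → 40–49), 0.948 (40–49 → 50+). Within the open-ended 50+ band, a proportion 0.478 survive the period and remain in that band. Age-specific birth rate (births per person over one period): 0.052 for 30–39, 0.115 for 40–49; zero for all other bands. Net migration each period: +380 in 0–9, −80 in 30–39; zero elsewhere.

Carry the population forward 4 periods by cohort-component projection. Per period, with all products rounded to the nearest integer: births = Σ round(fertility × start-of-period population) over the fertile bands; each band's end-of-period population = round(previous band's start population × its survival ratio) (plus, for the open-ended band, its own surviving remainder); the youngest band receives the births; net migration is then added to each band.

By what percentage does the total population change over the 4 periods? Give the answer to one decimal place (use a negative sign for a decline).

-51.7

Let group 1 be 0–9 through group 6 = 50+.
Period 1.
Births: 10600 × 0.052 = 551  |  14000 × 0.115 = 1610 ⇒ total 2161
Group 2: 8400 × 0.947 = 7955
Group 3: 12400 × 0.937 = 11619
Group 4: 18200 × 0.964 = 17545
Group 5: 10600 × 0.94 = 9964
Group 6: 14000 × 0.948 + 13500 × 0.478 = 13272 + 6453 = 19725
Net migration: Group 1 + 380 → 2541; Group 4 − 80 → 17465
End of period: [2541, 7955, 11619, 17465, 9964, 19725]
Period 2.
Births: 17465 × 0.052 = 908  |  9964 × 0.115 = 1146 ⇒ total 2054
Group 2: 2541 × 0.947 = 2406
Group 3: 7955 × 0.937 = 7454
Group 4: 11619 × 0.964 = 11201
Group 5: 17465 × 0.94 = 16417
Group 6: 9964 × 0.948 + 19725 × 0.478 = 9446 + 9429 = 18875
Net migration: Group 1 + 380 → 2434; Group 4 − 80 → 11121
End of period: [2434, 2406, 7454, 11121, 16417, 18875]
Period 3.
Births: 11121 × 0.052 = 578  |  16417 × 0.115 = 1888 ⇒ total 2466
Group 2: 2434 × 0.947 = 2305
Group 3: 2406 × 0.937 = 2254
Group 4: 7454 × 0.964 = 7186
Group 5: 11121 × 0.94 = 10454
Group 6: 16417 × 0.948 + 18875 × 0.478 = 15563 + 9022 = 24585
Net migration: Group 1 + 380 → 2846; Group 4 − 80 → 7106
End of period: [2846, 2305, 2254, 7106, 10454, 24585]
Period 4.
Births: 7106 × 0.052 = 370  |  10454 × 0.115 = 1202 ⇒ total 1572
Group 2: 2846 × 0.947 = 2695
Group 3: 2305 × 0.937 = 2160
Group 4: 2254 × 0.964 = 2173
Group 5: 7106 × 0.94 = 6680
Group 6: 10454 × 0.948 + 24585 × 0.478 = 9910 + 11752 = 21662
Net migration: Group 1 + 380 → 1952; Group 4 − 80 → 2093
End of period: [1952, 2695, 2160, 2093, 6680, 21662]
Total: 77100 → 37242; change = -39858; percentage change = -51.7%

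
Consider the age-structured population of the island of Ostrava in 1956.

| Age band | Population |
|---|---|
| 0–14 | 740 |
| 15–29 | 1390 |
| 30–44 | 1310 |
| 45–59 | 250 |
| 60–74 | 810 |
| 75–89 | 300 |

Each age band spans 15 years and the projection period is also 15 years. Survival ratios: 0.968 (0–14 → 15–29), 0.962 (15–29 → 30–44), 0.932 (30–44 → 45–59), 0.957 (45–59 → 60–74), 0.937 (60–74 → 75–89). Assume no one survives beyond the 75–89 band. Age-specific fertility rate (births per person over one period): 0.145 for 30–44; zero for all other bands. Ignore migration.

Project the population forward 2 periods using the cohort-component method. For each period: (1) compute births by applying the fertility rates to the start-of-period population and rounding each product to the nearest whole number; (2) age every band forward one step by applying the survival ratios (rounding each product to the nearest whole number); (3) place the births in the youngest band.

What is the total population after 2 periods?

Period 1:
Births: 1310 * 0.145 = 190
15–29: 740 * 0.968 = 716
30–44: 1390 * 0.962 = 1337
45–59: 1310 * 0.932 = 1221
60–74: 250 * 0.957 = 239
75–89: 810 * 0.937 = 759
Giving 190 / 716 / 1337 / 1221 / 239 / 759.
Period 2:
Births: 1337 * 0.145 = 194
15–29: 190 * 0.968 = 184
30–44: 716 * 0.962 = 689
45–59: 1337 * 0.932 = 1246
60–74: 1221 * 0.957 = 1168
75–89: 239 * 0.937 = 224
Giving 194 / 184 / 689 / 1246 / 1168 / 224.
Total after period 2: 194 + 184 + 689 + 1246 + 1168 + 224 = 3705

3705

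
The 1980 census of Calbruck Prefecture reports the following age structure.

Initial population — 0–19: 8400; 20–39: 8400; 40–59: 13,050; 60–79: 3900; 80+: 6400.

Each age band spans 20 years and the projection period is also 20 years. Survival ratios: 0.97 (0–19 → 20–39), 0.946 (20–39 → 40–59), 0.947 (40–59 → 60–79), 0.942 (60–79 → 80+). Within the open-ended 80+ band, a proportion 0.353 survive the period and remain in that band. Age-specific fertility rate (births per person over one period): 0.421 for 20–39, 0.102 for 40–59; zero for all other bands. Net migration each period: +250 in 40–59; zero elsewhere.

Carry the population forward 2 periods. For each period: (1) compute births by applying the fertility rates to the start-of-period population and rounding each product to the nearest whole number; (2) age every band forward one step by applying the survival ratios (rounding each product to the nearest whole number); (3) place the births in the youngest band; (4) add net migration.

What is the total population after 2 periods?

(Groups numbered youngest = 1 to oldest = 5.)
After projecting period 1:
Births: 8400 × 0.421 = 3536  |  13050 × 0.102 = 1331 → 4867
Group 2: 8400 × 0.97 = 8148
Group 3: 8400 × 0.946 = 7946
Group 4: 13050 × 0.947 = 12358
Group 5: 3900 × 0.942 + 6400 × 0.353 = 3674 + 2259 = 5933
Net migration: Group 3 + 250 → 8196
Population now: 0–19=4867, 20–39=8148, 40–59=8196, 60–79=12358, 80+=5933
After projecting period 2:
Births: 8148 × 0.421 = 3430  |  8196 × 0.102 = 836 → 4266
Group 2: 4867 × 0.97 = 4721
Group 3: 8148 × 0.946 = 7708
Group 4: 8196 × 0.947 = 7762
Group 5: 12358 × 0.942 + 5933 × 0.353 = 11641 + 2094 = 13735
Net migration: Group 3 + 250 → 7958
Population now: 0–19=4266, 20–39=4721, 40–59=7958, 60–79=7762, 80+=13735
Total after period 2: 4266 + 4721 + 7958 + 7762 + 13735 = 38442

38442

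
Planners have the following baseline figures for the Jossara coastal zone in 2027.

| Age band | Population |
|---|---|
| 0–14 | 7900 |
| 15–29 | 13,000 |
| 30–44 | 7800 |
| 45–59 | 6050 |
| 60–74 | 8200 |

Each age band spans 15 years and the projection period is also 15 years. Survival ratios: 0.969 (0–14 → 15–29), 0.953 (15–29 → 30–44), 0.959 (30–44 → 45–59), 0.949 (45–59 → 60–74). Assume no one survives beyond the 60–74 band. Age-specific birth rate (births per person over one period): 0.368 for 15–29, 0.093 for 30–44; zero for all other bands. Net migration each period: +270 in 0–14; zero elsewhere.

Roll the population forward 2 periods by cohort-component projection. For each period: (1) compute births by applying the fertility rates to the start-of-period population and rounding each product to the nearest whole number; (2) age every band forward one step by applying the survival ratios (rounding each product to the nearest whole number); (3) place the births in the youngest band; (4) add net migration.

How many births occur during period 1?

Period 1.
Births: 13000 * 0.368 = 4784 ; 7800 * 0.093 = 725 ⇒ total 5509
15–29: 7900 * 0.969 = 7655
30–44: 13000 * 0.953 = 12389
45–59: 7800 * 0.959 = 7480
60–74: 6050 * 0.949 = 5741
Net migration: 0–14 + 270 → 5779
End of period: [5779, 7655, 12389, 7480, 5741]

5509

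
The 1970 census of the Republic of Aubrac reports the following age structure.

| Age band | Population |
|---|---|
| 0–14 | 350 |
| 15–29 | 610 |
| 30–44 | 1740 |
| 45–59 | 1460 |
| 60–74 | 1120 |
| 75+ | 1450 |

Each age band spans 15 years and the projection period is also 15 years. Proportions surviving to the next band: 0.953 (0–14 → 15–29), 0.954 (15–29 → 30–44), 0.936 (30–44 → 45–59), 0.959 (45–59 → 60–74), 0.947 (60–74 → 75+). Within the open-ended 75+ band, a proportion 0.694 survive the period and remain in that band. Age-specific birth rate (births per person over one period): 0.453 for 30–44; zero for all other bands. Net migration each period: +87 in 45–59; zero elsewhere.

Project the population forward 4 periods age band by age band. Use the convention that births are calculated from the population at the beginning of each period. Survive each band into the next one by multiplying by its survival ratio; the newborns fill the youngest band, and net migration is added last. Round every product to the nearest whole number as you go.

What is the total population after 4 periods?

4814

— Period 1 —
Births: 1740 * 0.453 = 788
15–29: 350 * 0.953 = 334
30–44: 610 * 0.954 = 582
45–59: 1740 * 0.936 = 1629
60–74: 1460 * 0.959 = 1400
75+: 1120 * 0.947 + 1450 * 0.694 = 1061 + 1006 = 2067
Net migration: 45–59 + 87 → 1716
Giving 788 / 334 / 582 / 1716 / 1400 / 2067.
— Period 2 —
Births: 582 * 0.453 = 264
15–29: 788 * 0.953 = 751
30–44: 334 * 0.954 = 319
45–59: 582 * 0.936 = 545
60–74: 1716 * 0.959 = 1646
75+: 1400 * 0.947 + 2067 * 0.694 = 1326 + 1434 = 2760
Net migration: 45–59 + 87 → 632
Giving 264 / 751 / 319 / 632 / 1646 / 2760.
— Period 3 —
Births: 319 * 0.453 = 145
15–29: 264 * 0.953 = 252
30–44: 751 * 0.954 = 716
45–59: 319 * 0.936 = 299
60–74: 632 * 0.959 = 606
75+: 1646 * 0.947 + 2760 * 0.694 = 1559 + 1915 = 3474
Net migration: 45–59 + 87 → 386
Giving 145 / 252 / 716 / 386 / 606 / 3474.
— Period 4 —
Births: 716 * 0.453 = 324
15–29: 145 * 0.953 = 138
30–44: 252 * 0.954 = 240
45–59: 716 * 0.936 = 670
60–74: 386 * 0.959 = 370
75+: 606 * 0.947 + 3474 * 0.694 = 574 + 2411 = 2985
Net migration: 45–59 + 87 → 757
Giving 324 / 138 / 240 / 757 / 370 / 2985.
Total after period 4: 324 + 138 + 240 + 757 + 370 + 2985 = 4814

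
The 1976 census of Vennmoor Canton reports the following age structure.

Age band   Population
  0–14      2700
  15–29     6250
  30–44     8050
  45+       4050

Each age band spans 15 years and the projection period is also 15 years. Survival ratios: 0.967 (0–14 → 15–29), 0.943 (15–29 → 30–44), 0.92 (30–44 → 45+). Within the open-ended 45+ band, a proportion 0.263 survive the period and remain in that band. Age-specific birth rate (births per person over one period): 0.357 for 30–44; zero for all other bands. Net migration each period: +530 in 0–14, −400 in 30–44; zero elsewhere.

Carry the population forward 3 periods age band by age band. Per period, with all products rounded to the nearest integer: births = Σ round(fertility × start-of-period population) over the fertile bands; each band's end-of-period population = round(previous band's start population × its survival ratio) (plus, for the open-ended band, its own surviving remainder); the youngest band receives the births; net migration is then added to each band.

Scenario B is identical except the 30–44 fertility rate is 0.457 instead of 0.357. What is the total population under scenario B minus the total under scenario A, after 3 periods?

1472

(Bands numbered youngest = 1 to oldest = 4.)
Period 1:
Births: 8050 * 0.357 = 2874
Band 2: 2700 * 0.967 = 2611
Band 3: 6250 * 0.943 = 5894
Band 4: 8050 * 0.92 + 4050 * 0.263 = 7406 + 1065 = 8471
Net migration: Band 1 + 530 → 3404; Band 3 − 400 → 5494
Giving 3404 / 2611 / 5494 / 8471.
Period 2:
Births: 5494 * 0.357 = 1961
Band 2: 3404 * 0.967 = 3292
Band 3: 2611 * 0.943 = 2462
Band 4: 5494 * 0.92 + 8471 * 0.263 = 5054 + 2228 = 7282
Net migration: Band 1 + 530 → 2491; Band 3 − 400 → 2062
Giving 2491 / 3292 / 2062 / 7282.
Period 3:
Births: 2062 * 0.357 = 736
Band 2: 2491 * 0.967 = 2409
Band 3: 3292 * 0.943 = 3104
Band 4: 2062 * 0.92 + 7282 * 0.263 = 1897 + 1915 = 3812
Net migration: Band 1 + 530 → 1266; Band 3 − 400 → 2704
Giving 1266 / 2409 / 2704 / 3812.
Scenario A total after 3 periods: 10191
Scenario B projection —
Period 1:
Births: 8050 * 0.457 = 3679
Band 2: 2700 * 0.967 = 2611
Band 3: 6250 * 0.943 = 5894
Band 4: 8050 * 0.92 + 4050 * 0.263 = 7406 + 1065 = 8471
Net migration: Band 1 + 530 → 4209; Band 3 − 400 → 5494
Giving 4209 / 2611 / 5494 / 8471.
Period 2:
Births: 5494 * 0.457 = 2511
Band 2: 4209 * 0.967 = 4070
Band 3: 2611 * 0.943 = 2462
Band 4: 5494 * 0.92 + 8471 * 0.263 = 5054 + 2228 = 7282
Net migration: Band 1 + 530 → 3041; Band 3 − 400 → 2062
Giving 3041 / 4070 / 2062 / 7282.
Period 3:
Births: 2062 * 0.457 = 942
Band 2: 3041 * 0.967 = 2941
Band 3: 4070 * 0.943 = 3838
Band 4: 2062 * 0.92 + 7282 * 0.263 = 1897 + 1915 = 3812
Net migration: Band 1 + 530 → 1472; Band 3 − 400 → 3438
Giving 1472 / 2941 / 3438 / 3812.
Scenario B total after 3 periods: 11663
Difference B − A = 11663 − 10191 = 1472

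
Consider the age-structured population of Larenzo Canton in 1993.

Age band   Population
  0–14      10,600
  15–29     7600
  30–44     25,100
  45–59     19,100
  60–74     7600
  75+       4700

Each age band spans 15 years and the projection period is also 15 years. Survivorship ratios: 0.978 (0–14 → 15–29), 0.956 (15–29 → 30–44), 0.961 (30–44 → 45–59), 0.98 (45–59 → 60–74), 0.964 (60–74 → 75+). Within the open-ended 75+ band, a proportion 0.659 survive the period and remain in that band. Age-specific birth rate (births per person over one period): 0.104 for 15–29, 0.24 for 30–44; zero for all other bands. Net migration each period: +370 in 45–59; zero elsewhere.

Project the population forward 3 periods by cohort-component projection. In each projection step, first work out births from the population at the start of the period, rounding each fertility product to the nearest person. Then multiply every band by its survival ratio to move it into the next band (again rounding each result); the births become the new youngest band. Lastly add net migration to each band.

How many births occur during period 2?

2822

Call the groups 1 to 6, youngest first.
[period 1]
Births: 7600 × 0.104 = 790, 25100 × 0.24 = 6024 ⇒ total 6814
Group 2: 10600 × 0.978 = 10367
Group 3: 7600 × 0.956 = 7266
Group 4: 25100 × 0.961 = 24121
Group 5: 19100 × 0.98 = 18718
Group 6: 7600 × 0.964 + 4700 × 0.659 = 7326 + 3097 = 10423
Net migration: Group 4 + 370 → 24491
End of period: [6814, 10367, 7266, 24491, 18718, 10423]
[period 2]
Births: 10367 × 0.104 = 1078, 7266 × 0.24 = 1744 ⇒ total 2822
Group 2: 6814 × 0.978 = 6664
Group 3: 10367 × 0.956 = 9911
Group 4: 7266 × 0.961 = 6983
Group 5: 24491 × 0.98 = 24001
Group 6: 18718 × 0.964 + 10423 × 0.659 = 18044 + 6869 = 24913
Net migration: Group 4 + 370 → 7353
End of period: [2822, 6664, 9911, 7353, 24001, 24913]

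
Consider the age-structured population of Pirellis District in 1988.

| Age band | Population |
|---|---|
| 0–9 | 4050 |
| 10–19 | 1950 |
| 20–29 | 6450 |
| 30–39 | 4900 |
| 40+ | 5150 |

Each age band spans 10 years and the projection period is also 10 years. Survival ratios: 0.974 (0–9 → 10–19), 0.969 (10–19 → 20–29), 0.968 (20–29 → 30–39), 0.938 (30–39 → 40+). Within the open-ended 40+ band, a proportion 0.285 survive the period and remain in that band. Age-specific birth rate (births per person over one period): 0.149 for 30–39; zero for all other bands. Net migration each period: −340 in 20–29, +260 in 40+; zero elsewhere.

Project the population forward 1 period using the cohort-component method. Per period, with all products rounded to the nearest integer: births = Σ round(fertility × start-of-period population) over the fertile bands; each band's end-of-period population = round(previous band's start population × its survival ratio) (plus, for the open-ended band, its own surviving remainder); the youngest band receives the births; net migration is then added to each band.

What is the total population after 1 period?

After projecting period 1:
Births: 4900 * 0.149 = 730
10–19: 4050 * 0.974 = 3945
20–29: 1950 * 0.969 = 1890
30–39: 6450 * 0.968 = 6244
40+: 4900 * 0.938 + 5150 * 0.285 = 4596 + 1468 = 6064
Net migration: 20–29 − 340 → 1550; 40+ + 260 → 6324
→ [730, 3945, 1550, 6244, 6324]
Total after period 1: 730 + 3945 + 1550 + 6244 + 6324 = 18793

18793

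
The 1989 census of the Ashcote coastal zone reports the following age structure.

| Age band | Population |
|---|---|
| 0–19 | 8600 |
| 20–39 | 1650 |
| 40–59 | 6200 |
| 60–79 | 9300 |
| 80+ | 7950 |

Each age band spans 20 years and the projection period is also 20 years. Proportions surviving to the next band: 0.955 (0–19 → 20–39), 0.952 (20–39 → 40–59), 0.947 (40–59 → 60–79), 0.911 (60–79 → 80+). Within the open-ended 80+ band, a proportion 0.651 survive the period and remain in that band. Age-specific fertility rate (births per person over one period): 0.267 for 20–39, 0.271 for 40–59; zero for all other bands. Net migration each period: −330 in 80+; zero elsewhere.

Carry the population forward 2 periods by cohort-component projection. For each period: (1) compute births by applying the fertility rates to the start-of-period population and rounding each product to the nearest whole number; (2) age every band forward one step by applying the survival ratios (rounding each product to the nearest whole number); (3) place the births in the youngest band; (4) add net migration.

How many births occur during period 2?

Let group 1 be 0–19 through group 5 = 80+.
After projecting period 1:
Births: 1650 × 0.267 = 441  |  6200 × 0.271 = 1680 → 2121
Group 2: 8600 × 0.955 = 8213
Group 3: 1650 × 0.952 = 1571
Group 4: 6200 × 0.947 = 5871
Group 5: 9300 × 0.911 + 7950 × 0.651 = 8472 + 5175 = 13647
Net migration: Group 5 − 330 → 13317
Giving 2121 / 8213 / 1571 / 5871 / 13317.
After projecting period 2:
Births: 8213 × 0.267 = 2193  |  1571 × 0.271 = 426 → 2619
Group 2: 2121 × 0.955 = 2026
Group 3: 8213 × 0.952 = 7819
Group 4: 1571 × 0.947 = 1488
Group 5: 5871 × 0.911 + 13317 × 0.651 = 5348 + 8669 = 14017
Net migration: Group 5 − 330 → 13687
Giving 2619 / 2026 / 7819 / 1488 / 13687.

2619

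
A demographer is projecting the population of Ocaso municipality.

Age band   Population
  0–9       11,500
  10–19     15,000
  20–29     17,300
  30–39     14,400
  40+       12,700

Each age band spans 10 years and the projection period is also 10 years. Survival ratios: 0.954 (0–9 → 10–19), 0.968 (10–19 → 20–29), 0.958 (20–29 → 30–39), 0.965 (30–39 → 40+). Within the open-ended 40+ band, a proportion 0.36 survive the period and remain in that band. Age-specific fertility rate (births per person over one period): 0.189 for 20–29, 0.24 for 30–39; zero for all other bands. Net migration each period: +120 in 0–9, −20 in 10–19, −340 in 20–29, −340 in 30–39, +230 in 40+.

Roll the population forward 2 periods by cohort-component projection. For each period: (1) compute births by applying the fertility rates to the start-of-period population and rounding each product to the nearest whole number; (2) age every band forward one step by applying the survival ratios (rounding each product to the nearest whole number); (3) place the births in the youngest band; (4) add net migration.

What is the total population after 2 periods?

Period 1:
Births: 17300 * 0.189 = 3270 ; 14400 * 0.24 = 3456 → 6726
10–19: 11500 * 0.954 = 10971
20–29: 15000 * 0.968 = 14520
30–39: 17300 * 0.958 = 16573
40+: 14400 * 0.965 + 12700 * 0.36 = 13896 + 4572 = 18468
Net migration: 0–9 + 120 → 6846; 10–19 − 20 → 10951; 20–29 − 340 → 14180; 30–39 − 340 → 16233; 40+ + 230 → 18698
→ [6846, 10951, 14180, 16233, 18698]
Period 2:
Births: 14180 * 0.189 = 2680 ; 16233 * 0.24 = 3896 → 6576
10–19: 6846 * 0.954 = 6531
20–29: 10951 * 0.968 = 10601
30–39: 14180 * 0.958 = 13584
40+: 16233 * 0.965 + 18698 * 0.36 = 15665 + 6731 = 22396
Net migration: 0–9 + 120 → 6696; 10–19 − 20 → 6511; 20–29 − 340 → 10261; 30–39 − 340 → 13244; 40+ + 230 → 22626
→ [6696, 6511, 10261, 13244, 22626]
Total after period 2: 6696 + 6511 + 10261 + 13244 + 22626 = 59338

59338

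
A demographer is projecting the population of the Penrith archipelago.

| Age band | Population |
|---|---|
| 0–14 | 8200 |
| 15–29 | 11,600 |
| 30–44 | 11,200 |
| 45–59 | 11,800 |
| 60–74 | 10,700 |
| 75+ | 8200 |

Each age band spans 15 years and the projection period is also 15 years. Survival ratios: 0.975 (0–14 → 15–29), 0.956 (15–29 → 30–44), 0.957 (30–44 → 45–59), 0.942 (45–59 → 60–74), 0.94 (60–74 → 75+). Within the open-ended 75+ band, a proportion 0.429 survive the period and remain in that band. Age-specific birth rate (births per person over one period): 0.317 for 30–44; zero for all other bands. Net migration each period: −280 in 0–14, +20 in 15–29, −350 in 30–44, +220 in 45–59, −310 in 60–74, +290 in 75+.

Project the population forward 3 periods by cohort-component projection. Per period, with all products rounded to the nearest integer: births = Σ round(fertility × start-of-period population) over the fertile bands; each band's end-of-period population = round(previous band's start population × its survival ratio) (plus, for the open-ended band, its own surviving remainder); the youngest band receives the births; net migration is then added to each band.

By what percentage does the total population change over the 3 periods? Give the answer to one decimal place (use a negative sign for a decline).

Numbering the groups 1..6 from youngest to oldest:
[period 1]
Births: 11200 × 0.317 = 3550
Group 2: 8200 × 0.975 = 7995
Group 3: 11600 × 0.956 = 11090
Group 4: 11200 × 0.957 = 10718
Group 5: 11800 × 0.942 = 11116
Group 6: 10700 × 0.94 + 8200 × 0.429 = 10058 + 3518 = 13576
Net migration: Group 1 − 280 → 3270; Group 2 + 20 → 8015; Group 3 − 350 → 10740; Group 4 + 220 → 10938; Group 5 − 310 → 10806; Group 6 + 290 → 13866
End of period: [3270, 8015, 10740, 10938, 10806, 13866]
[period 2]
Births: 10740 × 0.317 = 3405
Group 2: 3270 × 0.975 = 3188
Group 3: 8015 × 0.956 = 7662
Group 4: 10740 × 0.957 = 10278
Group 5: 10938 × 0.942 = 10304
Group 6: 10806 × 0.94 + 13866 × 0.429 = 10158 + 5949 = 16107
Net migration: Group 1 − 280 → 3125; Group 2 + 20 → 3208; Group 3 − 350 → 7312; Group 4 + 220 → 10498; Group 5 − 310 → 9994; Group 6 + 290 → 16397
End of period: [3125, 3208, 7312, 10498, 9994, 16397]
[period 3]
Births: 7312 × 0.317 = 2318
Group 2: 3125 × 0.975 = 3047
Group 3: 3208 × 0.956 = 3067
Group 4: 7312 × 0.957 = 6998
Group 5: 10498 × 0.942 = 9889
Group 6: 9994 × 0.94 + 16397 × 0.429 = 9394 + 7034 = 16428
Net migration: Group 1 − 280 → 2038; Group 2 + 20 → 3067; Group 3 − 350 → 2717; Group 4 + 220 → 7218; Group 5 − 310 → 9579; Group 6 + 290 → 16718
End of period: [2038, 3067, 2717, 7218, 9579, 16718]
Total: 61700 → 41337; change = -20363; percentage change = -33.0%

-33.0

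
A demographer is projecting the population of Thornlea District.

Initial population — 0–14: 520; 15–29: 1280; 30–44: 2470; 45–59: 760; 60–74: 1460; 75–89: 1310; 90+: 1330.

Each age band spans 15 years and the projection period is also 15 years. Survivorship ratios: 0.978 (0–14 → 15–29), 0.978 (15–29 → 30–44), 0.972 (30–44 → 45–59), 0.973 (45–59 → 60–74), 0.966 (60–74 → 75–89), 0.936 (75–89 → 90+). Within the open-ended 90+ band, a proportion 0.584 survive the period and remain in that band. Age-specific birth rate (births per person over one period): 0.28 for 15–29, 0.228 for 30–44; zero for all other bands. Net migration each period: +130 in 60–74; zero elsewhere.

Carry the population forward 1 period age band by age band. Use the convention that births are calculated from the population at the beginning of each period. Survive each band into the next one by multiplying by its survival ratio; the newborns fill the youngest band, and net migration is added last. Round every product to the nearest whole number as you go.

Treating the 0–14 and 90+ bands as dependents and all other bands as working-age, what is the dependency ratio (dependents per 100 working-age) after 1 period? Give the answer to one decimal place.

Numbering the bands 1..7 from youngest to oldest:
— Period 1 —
Births: 1280 × 0.28 = 358  |  2470 × 0.228 = 563 → total 921
Band 2: 520 × 0.978 = 509
Band 3: 1280 × 0.978 = 1252
Band 4: 2470 × 0.972 = 2401
Band 5: 760 × 0.973 = 739
Band 6: 1460 × 0.966 = 1410
Band 7: 1310 × 0.936 + 1330 × 0.584 = 1226 + 777 = 2003
Net migration: Band 5 + 130 → 869
→ [921, 509, 1252, 2401, 869, 1410, 2003]
Dependents (band 0–14 + band 90+) = 921 + 2003 = 2924; working-age = 6441; ratio = 2924/6441 × 100 = 45.4

45.4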